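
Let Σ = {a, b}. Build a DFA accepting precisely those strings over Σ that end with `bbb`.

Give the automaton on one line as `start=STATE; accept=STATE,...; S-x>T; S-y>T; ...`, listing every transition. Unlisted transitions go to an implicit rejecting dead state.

Let each state record the length of the longest suffix of the input read so far that is also a prefix of `bbb`. S1 means the last symbol is `b`; S2 means the last 2 symbols are `bb`; S3 means the last 3 symbols are `bbb`. Accept only at S3, where the string currently ends in `bbb`.
With 4 states:
        a   b  
>  S0   S0  S1 
   S1   S0  S2 
   S2   S0  S3 
 * S3   S0  S3 
(> = start, * = accepting)

start=S0; accept=S3; S0-a>S0; S0-b>S1; S1-a>S0; S1-b>S2; S2-a>S0; S2-b>S3; S3-a>S0; S3-b>S3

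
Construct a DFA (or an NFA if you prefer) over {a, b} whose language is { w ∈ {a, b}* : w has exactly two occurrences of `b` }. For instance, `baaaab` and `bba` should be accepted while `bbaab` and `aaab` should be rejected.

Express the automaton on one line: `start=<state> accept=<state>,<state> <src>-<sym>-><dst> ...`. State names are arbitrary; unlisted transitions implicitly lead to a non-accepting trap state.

start=s0 accept=s2 s0-a->s0 s0-b->s1 s1-a->s1 s1-b->s2 s2-a->s2 s2-b->s3 s3-a->s3 s3-b->s3

Only the number of `b`s matters, and only up to 3. Make a chain s0 → s1 → s2 → s3 advanced by each `b` (with s3 absorbing); every other symbol self-loops. The accepting set is {s2}.
        a   b  
>  s0   s0  s1 
   s1   s1  s2 
 * s2   s2  s3 
   s3   s3  s3 
(> = start, * = accepting)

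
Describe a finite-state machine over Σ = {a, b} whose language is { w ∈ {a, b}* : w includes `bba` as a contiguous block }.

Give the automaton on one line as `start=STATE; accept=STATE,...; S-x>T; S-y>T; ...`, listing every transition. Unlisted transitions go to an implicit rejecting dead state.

Track how much of `bba` has been matched so far: state q0 is no progress, q3 is the absorbing accept state reached once `bba` has occurred. Intermediate states record partial matches; on a mismatch, fall back to the longest reusable overlap.
With 4 states:
        a   b  
>  q0   q0  q1 
   q1   q0  q2 
   q2   q3  q2 
 * q3   q3  q3 
(> = start, * = accepting)

start=q0; accept=q3; q0-a>q0; q0-b>q1; q1-a>q0; q1-b>q2; q2-a>q3; q2-b>q2; q3-a>q3; q3-b>q3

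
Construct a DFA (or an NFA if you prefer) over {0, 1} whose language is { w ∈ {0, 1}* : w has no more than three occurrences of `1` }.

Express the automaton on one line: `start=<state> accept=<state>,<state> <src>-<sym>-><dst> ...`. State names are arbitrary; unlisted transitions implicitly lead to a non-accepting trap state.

Only the number of `1`s matters, and only up to 4. Make a chain S0 → S1 → S2 → S3 → S4 advanced by each `1` (with S4 absorbing); every other symbol self-loops. The accepting set is {S0, S1, S2, S3}.
A 5-state machine:
        0   1  
>* S0   S0  S1 
 * S1   S1  S2 
 * S2   S2  S3 
 * S3   S3  S4 
   S4   S4  S4 
(> = start, * = accepting)

start=S0 accept=S0,S1,S2,S3 S0-0->S0 S0-1->S1 S1-0->S1 S1-1->S2 S2-0->S2 S2-1->S3 S3-0->S3 S3-1->S4 S4-0->S4 S4-1->S4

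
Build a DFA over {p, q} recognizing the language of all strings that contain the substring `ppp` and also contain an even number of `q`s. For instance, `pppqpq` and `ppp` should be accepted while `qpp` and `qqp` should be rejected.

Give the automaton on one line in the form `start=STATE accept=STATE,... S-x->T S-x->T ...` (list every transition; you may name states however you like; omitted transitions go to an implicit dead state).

start=A accept=F A-p->B A-q->C B-p->D B-q->C C-p->E C-q->A D-p->F D-q->C E-p->G E-q->A F-p->F F-q->H G-p->H G-q->A H-p->H H-q->F

Handle the two conditions separately and then intersect. One (4 states) tracks whether and how much of `ppp` has been seen; the other (2 states) tracks the count of `q`s modulo 2. Each combined state is a pair, one component from each; accept when both components accept.
With 8 states:
       p  q 
>  A   B  C 
   B   D  C 
   C   E  A 
   D   F  C 
   E   G  A 
 * F   F  H 
   G   H  A 
   H   H  F 
(> = start, * = accepting)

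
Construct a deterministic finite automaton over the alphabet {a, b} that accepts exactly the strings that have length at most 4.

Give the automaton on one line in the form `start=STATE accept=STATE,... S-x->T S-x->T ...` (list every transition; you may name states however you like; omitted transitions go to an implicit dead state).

start=q0 accept=q0,q1,q2,q3,q4 q0-a->q1 q0-b->q1 q1-a->q2 q1-b->q2 q2-a->q3 q2-b->q3 q3-a->q4 q3-b->q4 q4-a->q5 q4-b->q5 q5-a->q5 q5-b->q5

We only need to distinguish lengths 0, 1, …, 4, and '>4'. Chain q0 → q1 → q2 → q3 → q4 → q5 on every symbol, with q5 looping. Accepting states: {q0, q1, q2, q3, q4}.
6 states suffice.
        a   b  
>* q0   q1  q1 
 * q1   q2  q2 
 * q2   q3  q3 
 * q3   q4  q4 
 * q4   q5  q5 
   q5   q5  q5 
(> = start, * = accepting)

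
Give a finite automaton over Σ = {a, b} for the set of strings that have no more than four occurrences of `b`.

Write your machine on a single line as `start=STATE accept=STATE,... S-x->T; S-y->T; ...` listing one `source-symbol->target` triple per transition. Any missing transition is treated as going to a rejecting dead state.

Count `b`s, saturating at 5: states q0 through q4 mean 0 through 4 `b`s seen; q5 means more than 4. Each `b` increments (capped at q5); other symbols loop. Accept from {q0, q1, q2, q3, q4}.
        a   b  
>* q0   q0  q1 
 * q1   q1  q2 
 * q2   q2  q3 
 * q3   q3  q4 
 * q4   q4  q5 
   q5   q5  q5 
(> = start, * = accepting)

start=q0; accept=q0,q1,q2,q3,q4; q0-a->q0; q0-b->q1; q1-a->q1; q1-b->q2; q2-a->q2; q2-b->q3; q3-a->q3; q3-b->q4; q4-a->q4; q4-b->q5; q5-a->q5; q5-b->q5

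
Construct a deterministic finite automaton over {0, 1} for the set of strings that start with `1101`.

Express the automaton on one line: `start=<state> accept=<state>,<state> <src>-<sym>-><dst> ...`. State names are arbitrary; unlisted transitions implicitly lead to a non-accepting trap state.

Check the first 4 symbols one by one: S0 through S3 record how many have matched `1101` so far; any wrong symbol goes to the dead state S5. After all 4 match we enter the accepting sink S4.
        0   1  
>  S0   S5  S1 
   S1   S5  S2 
   S2   S3  S5 
   S3   S5  S4 
 * S4   S4  S4 
   S5   S5  S5 
(> = start, * = accepting)

start=S0 accept=S4 S0-0->S5 S0-1->S1 S1-0->S5 S1-1->S2 S2-0->S3 S2-1->S5 S3-0->S5 S3-1->S4 S4-0->S4 S4-1->S4 S5-0->S5 S5-1->S5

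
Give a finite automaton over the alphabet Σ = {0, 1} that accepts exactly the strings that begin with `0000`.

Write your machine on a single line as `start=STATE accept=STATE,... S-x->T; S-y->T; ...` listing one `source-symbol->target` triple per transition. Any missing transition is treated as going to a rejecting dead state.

Walk along `0000` while the input agrees: from q0 take `0` to q1, and so on. Any deviation drops to the rejecting sink q5. Once q4 is reached the prefix is confirmed and every continuation is accepted.
A 6-state machine:
        0   1  
>  q0   q1  q5 
   q1   q2  q5 
   q2   q3  q5 
   q3   q4  q5 
 * q4   q4  q4 
   q5   q5  q5 
(> = start, * = accepting)

start=q0; accept=q4; q0-0->q1; q0-1->q5; q1-0->q2; q1-1->q5; q2-0->q3; q2-1->q5; q3-0->q4; q3-1->q5; q4-0->q4; q4-1->q4; q5-0->q5; q5-1->q5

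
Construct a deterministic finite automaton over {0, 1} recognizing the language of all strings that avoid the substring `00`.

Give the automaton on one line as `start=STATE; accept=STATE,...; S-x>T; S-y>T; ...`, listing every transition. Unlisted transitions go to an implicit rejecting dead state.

This is the complement of 'contains `00`'. Use the same substring-matching states — q0 through q2 holding how much of `00` has just been matched — but flip the accepting set: everything except the trap q2 accepts.
        0   1  
>* q0   q1  q0 
 * q1   q2  q0 
   q2   q2  q2 
(> = start, * = accepting)

start=q0; accept=q0,q1; q0-0>q1; q0-1>q0; q1-0>q2; q1-1>q0; q2-0>q2; q2-1>q2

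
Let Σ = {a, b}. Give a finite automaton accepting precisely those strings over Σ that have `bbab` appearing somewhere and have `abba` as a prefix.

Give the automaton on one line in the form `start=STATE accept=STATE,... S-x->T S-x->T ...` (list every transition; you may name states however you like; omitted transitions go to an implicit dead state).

Build one automaton per condition and run them in lockstep. One (5 states) tracks whether and how much of `bbab` has been seen; the other (6 states) tracks whether the input so far still matches the prefix `abba`. Each combined state is a pair, one component from each; accept when both components accept.
          a    b  
>  S0     S1   S2 
   S1     S3   S4 
   S2     S3   S5 
   S3     S3   S2 
   S4     S3   S6 
   S5     S7   S5 
   S6     S8   S5 
   S7     S3   S9 
   S8    S10  S11 
   S9     S9   S9 
   S10   S10  S12 
 * S11   S11  S11 
   S12   S10  S13 
   S13    S8  S13 
(> = start, * = accepting)

start=S0 accept=S11 S0-a->S1 S0-b->S2 S1-a->S3 S1-b->S4 S2-a->S3 S2-b->S5 S3-a->S3 S3-b->S2 S4-a->S3 S4-b->S6 S5-a->S7 S5-b->S5 S6-a->S8 S6-b->S5 S7-a->S3 S7-b->S9 S8-a->S10 S8-b->S11 S9-a->S9 S9-b->S9 S10-a->S10 S10-b->S12 S11-a->S11 S11-b->S11 S12-a->S10 S12-b->S13 S13-a->S8 S13-b->S13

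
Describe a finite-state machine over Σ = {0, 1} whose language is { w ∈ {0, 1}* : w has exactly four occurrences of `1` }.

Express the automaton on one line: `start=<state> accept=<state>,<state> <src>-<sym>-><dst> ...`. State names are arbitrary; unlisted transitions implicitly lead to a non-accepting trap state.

Only the number of `1`s matters, and only up to 5. Make a chain s0 → s1 → s2 → s3 → s4 → s5 advanced by each `1` (with s5 absorbing); every other symbol self-loops. The accepting set is {s4}.
6 states suffice.
        0   1  
>  s0   s0  s1 
   s1   s1  s2 
   s2   s2  s3 
   s3   s3  s4 
 * s4   s4  s5 
   s5   s5  s5 
(> = start, * = accepting)

start=s0 accept=s4 s0-0->s0 s0-1->s1 s1-0->s1 s1-1->s2 s2-0->s2 s2-1->s3 s3-0->s3 s3-1->s4 s4-0->s4 s4-1->s5 s5-0->s5 s5-1->s5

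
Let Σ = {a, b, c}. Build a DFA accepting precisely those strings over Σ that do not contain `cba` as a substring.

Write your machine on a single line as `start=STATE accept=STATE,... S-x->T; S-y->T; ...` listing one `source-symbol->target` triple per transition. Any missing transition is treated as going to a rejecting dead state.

start=q0; accept=q0,q1,q2; q0-a->q0; q0-b->q0; q0-c->q1; q1-a->q0; q1-b->q2; q1-c->q1; q2-a->q3; q2-b->q0; q2-c->q1; q3-a->q3; q3-b->q3; q3-c->q3

Track partial matches of the forbidden pattern `cba`. State q3 is a dead state reached once `cba` has occurred; every other state accepts. q0 means no part of `cba` is currently matched.
With 4 states:
        a   b   c  
>* q0   q0  q0  q1 
 * q1   q0  q2  q1 
 * q2   q3  q0  q1 
   q3   q3  q3  q3 
(> = start, * = accepting)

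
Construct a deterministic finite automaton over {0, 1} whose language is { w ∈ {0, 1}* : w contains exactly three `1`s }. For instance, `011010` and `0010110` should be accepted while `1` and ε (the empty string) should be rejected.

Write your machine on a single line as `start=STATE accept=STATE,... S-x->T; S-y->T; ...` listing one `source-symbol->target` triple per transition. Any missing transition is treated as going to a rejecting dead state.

start=A; accept=D; A-0->A; A-1->B; B-0->B; B-1->C; C-0->C; C-1->D; D-0->D; D-1->E; E-0->E; E-1->E

Count `1`s, saturating at 4: states A through D mean 0 through 3 `1`s seen; E means more than 3. Each `1` increments (capped at E); other symbols loop. Accept from {D}.
5 states suffice.
       0  1 
>  A   A  B 
   B   B  C 
   C   C  D 
 * D   D  E 
   E   E  E 
(> = start, * = accepting)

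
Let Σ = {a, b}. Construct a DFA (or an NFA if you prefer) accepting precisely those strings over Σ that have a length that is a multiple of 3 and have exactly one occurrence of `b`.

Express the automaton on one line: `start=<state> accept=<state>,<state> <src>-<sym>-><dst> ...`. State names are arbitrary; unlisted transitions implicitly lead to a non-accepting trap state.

Run two small machines in parallel and take their product. One (3 states) tracks the input length modulo 3; the other (3 states) tracks the count of `b`s, saturating at 2. Each combined state is a pair, one component from each; accept when both components accept. After merging equivalent states the machine shrinks.
        a   b  
>  S0   S1  S2 
   S1   S3  S4 
   S2   S4  S5 
   S3   S0  S6 
   S4   S6  S5 
   S5   S5  S5 
 * S6   S2  S5 
(> = start, * = accepting)

start=S0 accept=S6 S0-a->S1 S0-b->S2 S1-a->S3 S1-b->S4 S2-a->S4 S2-b->S5 S3-a->S0 S3-b->S6 S4-a->S6 S4-b->S5 S5-a->S5 S5-b->S5 S6-a->S2 S6-b->S5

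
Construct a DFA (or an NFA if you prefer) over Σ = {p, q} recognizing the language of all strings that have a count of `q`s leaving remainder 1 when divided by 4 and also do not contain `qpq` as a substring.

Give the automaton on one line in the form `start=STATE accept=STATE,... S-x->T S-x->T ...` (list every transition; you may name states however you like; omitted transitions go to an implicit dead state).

Run two small machines in parallel and take their product. One (4 states) tracks the count of `q`s modulo 4; the other (4 states) tracks partial matches of the forbidden pattern `qpq`. Each combined state is a pair, one component from each; accept when both components accept.
A 16-state machine:
       p  q 
>  A   A  B 
 * B   C  D 
 * C   E  F 
   D   G  H 
 * E   E  D 
   F   F  I 
   G   J  I 
   H   K  L 
   I   I  M 
   J   J  H 
   K   N  M 
   L   O  B 
   M   M  P 
   N   N  L 
   O   A  P 
   P   P  F 
(> = start, * = accepting)

start=A accept=B,C,E A-p->A A-q->B B-p->C B-q->D C-p->E C-q->F D-p->G D-q->H E-p->E E-q->D F-p->F F-q->I G-p->J G-q->I H-p->K H-q->L I-p->I I-q->M J-p->J J-q->H K-p->N K-q->M L-p->O L-q->B M-p->M M-q->P N-p->N N-q->L O-p->A O-q->P P-p->P P-q->F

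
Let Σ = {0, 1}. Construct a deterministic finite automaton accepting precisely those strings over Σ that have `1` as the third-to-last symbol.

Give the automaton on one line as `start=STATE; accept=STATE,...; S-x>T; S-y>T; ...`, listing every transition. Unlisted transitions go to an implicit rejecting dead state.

Because acceptance depends on a position counted from the end, the machine has to buffer the most recent 3 symbols. Make each state the string of the last up-to-3 symbols read; on input `x` shift the window left and append `x`. Accept when the buffered window has length 3 and begins with `1`.
       0  1 
>  A   B  C 
   B   D  E 
   C   F  G 
   D   H  I 
   E   J  K 
   F   L  M 
   G   N  O 
   H   H  I 
   I   J  K 
   J   L  M 
   K   N  O 
 * L   H  I 
 * M   J  K 
 * N   L  M 
 * O   N  O 
(> = start, * = accepting)

start=A; accept=L,M,N,O; A-0>B; A-1>C; B-0>D; B-1>E; C-0>F; C-1>G; D-0>H; D-1>I; E-0>J; E-1>K; F-0>L; F-1>M; G-0>N; G-1>O; H-0>H; H-1>I; I-0>J; I-1>K; J-0>L; J-1>M; K-0>N; K-1>O; L-0>H; L-1>I; M-0>J; M-1>K; N-0>L; N-1>M; O-0>N; O-1>O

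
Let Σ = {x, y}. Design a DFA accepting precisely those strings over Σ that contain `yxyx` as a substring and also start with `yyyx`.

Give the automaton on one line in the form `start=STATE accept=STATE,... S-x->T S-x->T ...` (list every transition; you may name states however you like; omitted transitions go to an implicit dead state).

start=q0 accept=q9 q0-x->q1 q0-y->q2 q1-x->q1 q1-y->q1 q2-x->q1 q2-y->q3 q3-x->q1 q3-y->q4 q4-x->q5 q4-y->q1 q5-x->q6 q5-y->q7 q6-x->q6 q6-y->q8 q7-x->q9 q7-y->q8 q8-x->q5 q8-y->q8 q9-x->q9 q9-y->q9

Build one automaton per condition and run them in lockstep. One (5 states) tracks whether and how much of `yxyx` has been seen; the other (6 states) tracks whether the input so far still matches the prefix `yyyx`. Each combined state is a pair, one component from each; accept when both components accept. Minimizing collapses redundant product states.
10 states suffice.
        x   y  
>  q0   q1  q2 
   q1   q1  q1 
   q2   q1  q3 
   q3   q1  q4 
   q4   q5  q1 
   q5   q6  q7 
   q6   q6  q8 
   q7   q9  q8 
   q8   q5  q8 
 * q9   q9  q9 
(> = start, * = accepting)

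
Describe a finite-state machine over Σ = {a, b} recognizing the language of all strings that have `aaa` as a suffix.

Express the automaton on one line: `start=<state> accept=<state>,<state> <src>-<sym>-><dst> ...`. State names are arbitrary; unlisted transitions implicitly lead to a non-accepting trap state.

Let each state record the length of the longest suffix of the input read so far that is also a prefix of `aaa`. q1 means the last symbol is `a`; q2 means the last 2 symbols are `aa`; q3 means the last 3 symbols are `aaa`. Accept only at q3, where the string currently ends in `aaa`.
4 states suffice.
        a   b  
>  q0   q1  q0 
   q1   q2  q0 
   q2   q3  q0 
 * q3   q3  q0 
(> = start, * = accepting)

start=q0 accept=q3 q0-a->q1 q0-b->q0 q1-a->q2 q1-b->q0 q2-a->q3 q2-b->q0 q3-a->q3 q3-b->q0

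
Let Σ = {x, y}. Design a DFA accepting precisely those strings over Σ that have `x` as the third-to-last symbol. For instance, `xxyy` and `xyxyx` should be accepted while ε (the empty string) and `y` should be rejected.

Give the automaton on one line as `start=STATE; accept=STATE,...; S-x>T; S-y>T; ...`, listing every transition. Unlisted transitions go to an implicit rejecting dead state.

start=A; accept=H,I,J,K; A-x>B; A-y>C; B-x>D; B-y>E; C-x>F; C-y>G; D-x>H; D-y>I; E-x>J; E-y>K; F-x>L; F-y>M; G-x>N; G-y>O; H-x>H; H-y>I; I-x>J; I-y>K; J-x>L; J-y>M; K-x>N; K-y>O; L-x>H; L-y>I; M-x>J; M-y>K; N-x>L; N-y>M; O-x>N; O-y>O

Because acceptance depends on a position counted from the end, the machine has to buffer the most recent 3 symbols. Make each state the string of the last up-to-3 symbols read; on input `x` shift the window left and append `x`. Accept when the buffered window has length 3 and begins with `x`.
A 15-state machine:
       x  y 
>  A   B  C 
   B   D  E 
   C   F  G 
   D   H  I 
   E   J  K 
   F   L  M 
   G   N  O 
 * H   H  I 
 * I   J  K 
 * J   L  M 
 * K   N  O 
   L   H  I 
   M   J  K 
   N   L  M 
   O   N  O 
(> = start, * = accepting)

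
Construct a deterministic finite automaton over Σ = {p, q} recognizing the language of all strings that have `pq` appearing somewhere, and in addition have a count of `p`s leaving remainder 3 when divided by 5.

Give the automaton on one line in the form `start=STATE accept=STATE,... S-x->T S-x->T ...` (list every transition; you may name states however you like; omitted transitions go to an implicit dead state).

start=A accept=H A-p->B A-q->A B-p->C B-q->D C-p->E C-q->F D-p->F D-q->D E-p->G E-q->H F-p->H F-q->F G-p->I G-q->J H-p->J H-q->H I-p->B I-q->K J-p->K J-q->J K-p->D K-q->K

Run two small machines in parallel and take their product. The first has 3 states tracking whether and how much of `pq` has been seen; the second has 5 states tracking the count of `p`s modulo 5. A product state is a pair (one from each), accepting exactly when both do.
11 states suffice.
       p  q 
>  A   B  A 
   B   C  D 
   C   E  F 
   D   F  D 
   E   G  H 
   F   H  F 
   G   I  J 
 * H   J  H 
   I   B  K 
   J   K  J 
   K   D  K 
(> = start, * = accepting)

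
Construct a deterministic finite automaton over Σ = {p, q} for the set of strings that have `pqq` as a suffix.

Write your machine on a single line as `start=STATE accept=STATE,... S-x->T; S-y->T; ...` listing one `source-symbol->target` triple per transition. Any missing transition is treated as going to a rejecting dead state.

Let each state record the length of the longest suffix of the input read so far that is also a prefix of `pqq`. s1 means the last symbol is `p`; s2 means the last 2 symbols are `pq`; s3 means the last 3 symbols are `pqq`. Accept only at s3, where the string currently ends in `pqq`.
A 4-state machine:
        p   q  
>  s0   s1  s0 
   s1   s1  s2 
   s2   s1  s3 
 * s3   s1  s0 
(> = start, * = accepting)

start=s0; accept=s3; s0-p->s1; s0-q->s0; s1-p->s1; s1-q->s2; s2-p->s1; s2-q->s3; s3-p->s1; s3-q->s0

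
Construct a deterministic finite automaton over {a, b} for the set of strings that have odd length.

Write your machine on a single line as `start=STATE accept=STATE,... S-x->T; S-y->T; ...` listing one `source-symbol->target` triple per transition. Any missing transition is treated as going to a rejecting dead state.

Count input length modulo 2: every symbol advances one step around the cycle q0 → q1 → q0. Accept at q1.
        a   b  
>  q0   q1  q1 
 * q1   q0  q0 
(> = start, * = accepting)

start=q0; accept=q1; q0-a->q1; q0-b->q1; q1-a->q0; q1-b->q0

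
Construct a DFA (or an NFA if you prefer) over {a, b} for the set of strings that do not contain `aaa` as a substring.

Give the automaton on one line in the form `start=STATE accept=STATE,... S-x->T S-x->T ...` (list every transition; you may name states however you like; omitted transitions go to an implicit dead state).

start=s0 accept=s0,s1,s2 s0-a->s1 s0-b->s0 s1-a->s2 s1-b->s0 s2-a->s3 s2-b->s0 s3-a->s3 s3-b->s3

Track partial matches of the forbidden pattern `aaa`. State s3 is a dead state reached once `aaa` has occurred; every other state accepts. s0 means no part of `aaa` is currently matched.
4 states suffice.
        a   b  
>* s0   s1  s0 
 * s1   s2  s0 
 * s2   s3  s0 
   s3   s3  s3 
(> = start, * = accepting)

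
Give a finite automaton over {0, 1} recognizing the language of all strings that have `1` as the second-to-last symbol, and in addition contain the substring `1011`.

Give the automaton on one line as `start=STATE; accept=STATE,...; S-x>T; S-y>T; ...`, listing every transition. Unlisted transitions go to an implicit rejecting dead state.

start=A; accept=I,J; A-0>B; A-1>C; B-0>D; B-1>E; C-0>F; C-1>G; D-0>D; D-1>E; E-0>F; E-1>G; F-0>D; F-1>H; G-0>F; G-1>G; H-0>F; H-1>I; I-0>J; I-1>I; J-0>K; J-1>L; K-0>K; K-1>L; L-0>J; L-1>I

Handle the two conditions separately and then intersect. One (7 states) tracks the last 2 symbols read; the other (5 states) tracks whether and how much of `1011` has been seen. Each combined state is a pair, one component from each; accept when both components accept.
With 12 states:
       0  1 
>  A   B  C 
   B   D  E 
   C   F  G 
   D   D  E 
   E   F  G 
   F   D  H 
   G   F  G 
   H   F  I 
 * I   J  I 
 * J   K  L 
   K   K  L 
   L   J  I 
(> = start, * = accepting)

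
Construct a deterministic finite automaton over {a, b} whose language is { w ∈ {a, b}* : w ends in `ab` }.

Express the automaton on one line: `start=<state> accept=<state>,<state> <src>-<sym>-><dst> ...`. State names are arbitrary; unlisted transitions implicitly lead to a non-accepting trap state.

start=s0 accept=s2 s0-a->s1 s0-b->s0 s1-a->s1 s1-b->s2 s2-a->s1 s2-b->s0

Remember how much of `ab` the current input suffix matches. State s0 means no match yet; s1 means the last symbol is `a`; s2 means the last 2 symbols are `ab`. Only s2 accepts. On a mismatch, fall back to the longest proper suffix that is still a prefix of `ab`.
3 states suffice.
        a   b  
>  s0   s1  s0 
   s1   s1  s2 
 * s2   s1  s0 
(> = start, * = accepting)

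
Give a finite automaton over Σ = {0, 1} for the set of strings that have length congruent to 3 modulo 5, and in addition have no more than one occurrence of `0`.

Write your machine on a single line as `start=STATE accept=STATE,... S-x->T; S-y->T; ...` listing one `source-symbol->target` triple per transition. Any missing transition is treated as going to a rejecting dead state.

Build one automaton per condition and run them in lockstep. The first has 5 states tracking the input length modulo 5; the second has 3 states tracking the count of `0`s, saturating at 2. A product state is a pair (one from each), accepting exactly when both do.
A 15-state machine:
          0    1  
>  q0     q1   q2 
   q1     q3   q4 
   q2     q4   q5 
   q3     q6   q6 
   q4     q6   q7 
   q5     q7   q8 
   q6     q9   q9 
 * q7     q9  q10 
 * q8    q10  q11 
   q9    q12  q12 
   q10   q12  q13 
   q11   q13   q0 
   q12   q14  q14 
   q13   q14   q1 
   q14    q3   q3 
(> = start, * = accepting)

start=q0; accept=q7,q8; q0-0->q1; q0-1->q2; q1-0->q3; q1-1->q4; q2-0->q4; q2-1->q5; q3-0->q6; q3-1->q6; q4-0->q6; q4-1->q7; q5-0->q7; q5-1->q8; q6-0->q9; q6-1->q9; q7-0->q9; q7-1->q10; q8-0->q10; q8-1->q11; q9-0->q12; q9-1->q12; q10-0->q12; q10-1->q13; q11-0->q13; q11-1->q0; q12-0->q14; q12-1->q14; q13-0->q14; q13-1->q1; q14-0->q3; q14-1->q3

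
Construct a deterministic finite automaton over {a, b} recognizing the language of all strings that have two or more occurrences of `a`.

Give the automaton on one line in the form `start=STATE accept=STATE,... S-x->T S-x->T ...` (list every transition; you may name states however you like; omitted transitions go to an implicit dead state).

start=S0 accept=S2,S3 S0-a->S1 S0-b->S0 S1-a->S2 S1-b->S1 S2-a->S3 S2-b->S2 S3-a->S3 S3-b->S3

Count `a`s, saturating at 3: states S0 through S2 mean 0 through 2 `a`s seen; S3 means more than 2. Each `a` increments (capped at S3); other symbols loop. Accept from {S2, S3}.
A 4-state machine:
        a   b  
>  S0   S1  S0 
   S1   S2  S1 
 * S2   S3  S2 
 * S3   S3  S3 
(> = start, * = accepting)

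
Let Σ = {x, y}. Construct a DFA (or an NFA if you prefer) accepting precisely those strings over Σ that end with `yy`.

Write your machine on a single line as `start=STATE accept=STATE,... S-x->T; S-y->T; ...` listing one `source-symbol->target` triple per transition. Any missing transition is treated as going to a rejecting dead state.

Let each state record the length of the longest suffix of the input read so far that is also a prefix of `yy`. s1 means the last symbol is `y`; s2 means the last 2 symbols are `yy`. Accept only at s2, where the string currently ends in `yy`.
3 states suffice.
        x   y  
>  s0   s0  s1 
   s1   s0  s2 
 * s2   s0  s2 
(> = start, * = accepting)

start=s0; accept=s2; s0-x->s0; s0-y->s1; s1-x->s0; s1-y->s2; s2-x->s0; s2-y->s2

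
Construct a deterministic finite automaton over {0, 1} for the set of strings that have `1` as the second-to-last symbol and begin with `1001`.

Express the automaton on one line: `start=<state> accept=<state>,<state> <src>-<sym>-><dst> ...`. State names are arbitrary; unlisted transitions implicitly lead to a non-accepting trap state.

Handle the two conditions separately and then intersect. One (7 states) tracks the last 2 symbols read; the other (6 states) tracks whether the input so far still matches the prefix `1001`. Each combined state is a pair, one component from each; accept when both components accept. Minimizing collapses redundant product states.
With 9 states:
        0   1  
>  q0   q1  q2 
   q1   q1  q1 
   q2   q3  q1 
   q3   q4  q1 
   q4   q1  q5 
   q5   q6  q7 
 * q6   q8  q5 
 * q7   q6  q7 
   q8   q8  q5 
(> = start, * = accepting)

start=q0 accept=q6,q7 q0-0->q1 q0-1->q2 q1-0->q1 q1-1->q1 q2-0->q3 q2-1->q1 q3-0->q4 q3-1->q1 q4-0->q1 q4-1->q5 q5-0->q6 q5-1->q7 q6-0->q8 q6-1->q5 q7-0->q6 q7-1->q7 q8-0->q8 q8-1->q5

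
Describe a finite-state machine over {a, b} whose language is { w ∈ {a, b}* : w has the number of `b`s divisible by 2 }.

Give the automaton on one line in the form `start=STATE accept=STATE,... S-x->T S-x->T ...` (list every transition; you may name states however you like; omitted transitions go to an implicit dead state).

start=s0 accept=s0 s0-a->s0 s0-b->s1 s1-a->s1 s1-b->s0

Keep the running count of `b`s modulo 2: each `b` advances along the cycle s0 → s1 → s0 while other symbols loop. Accept at s0.
A 2-state machine:
        a   b  
>* s0   s0  s1 
   s1   s1  s0 
(> = start, * = accepting)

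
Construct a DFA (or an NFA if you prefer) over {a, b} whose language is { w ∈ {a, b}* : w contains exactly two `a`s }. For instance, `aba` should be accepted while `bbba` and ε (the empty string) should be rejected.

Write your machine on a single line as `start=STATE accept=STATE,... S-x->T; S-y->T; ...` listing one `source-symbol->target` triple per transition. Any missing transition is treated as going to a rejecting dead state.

Count `a`s, saturating at 3: states S0 through S2 mean 0 through 2 `a`s seen; S3 means more than 2. Each `a` increments (capped at S3); other symbols loop. Accept from {S2}.
A 4-state machine:
        a   b  
>  S0   S1  S0 
   S1   S2  S1 
 * S2   S3  S2 
   S3   S3  S3 
(> = start, * = accepting)

start=S0; accept=S2; S0-a->S1; S0-b->S0; S1-a->S2; S1-b->S1; S2-a->S3; S2-b->S2; S3-a->S3; S3-b->S3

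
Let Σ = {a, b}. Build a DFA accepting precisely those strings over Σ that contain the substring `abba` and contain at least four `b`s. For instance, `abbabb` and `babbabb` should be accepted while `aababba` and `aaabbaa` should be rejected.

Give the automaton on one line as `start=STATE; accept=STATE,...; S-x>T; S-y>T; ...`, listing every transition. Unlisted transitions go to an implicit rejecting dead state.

Build one automaton per condition and run them in lockstep. One (5 states) tracks whether and how much of `abba` has been seen; the other (6 states) tracks the count of `b`s, saturating at 5. Each combined state is a pair, one component from each; accept when both components accept. After merging equivalent states the machine shrinks.
A 15-state machine:
          a    b  
>  S0     S1   S2 
   S1     S1   S3 
   S2     S4   S5 
   S3     S4   S6 
   S4     S4   S7 
   S5     S8   S5 
   S6     S9   S5 
   S7     S8  S10 
   S8     S8  S11 
   S9     S9  S12 
   S10   S12   S5 
   S11    S8  S13 
   S12   S12  S14 
   S13   S14   S5 
 * S14   S14  S14 
(> = start, * = accepting)

start=S0; accept=S14; S0-a>S1; S0-b>S2; S1-a>S1; S1-b>S3; S2-a>S4; S2-b>S5; S3-a>S4; S3-b>S6; S4-a>S4; S4-b>S7; S5-a>S8; S5-b>S5; S6-a>S9; S6-b>S5; S7-a>S8; S7-b>S10; S8-a>S8; S8-b>S11; S9-a>S9; S9-b>S12; S10-a>S12; S10-b>S5; S11-a>S8; S11-b>S13; S12-a>S12; S12-b>S14; S13-a>S14; S13-b>S5; S14-a>S14; S14-b>S14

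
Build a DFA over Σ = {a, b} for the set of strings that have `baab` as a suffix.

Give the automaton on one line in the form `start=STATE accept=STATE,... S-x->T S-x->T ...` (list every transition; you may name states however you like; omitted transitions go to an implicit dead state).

start=q0 accept=q4 q0-a->q0 q0-b->q1 q1-a->q2 q1-b->q1 q2-a->q3 q2-b->q1 q3-a->q0 q3-b->q4 q4-a->q2 q4-b->q1

Remember how much of `baab` the current input suffix matches. State q0 means no match yet; q1 means the last symbol is `b`; q2 means the last 2 symbols are `ba`; q3 means the last 3 symbols are `baa`; q4 means the last 4 symbols are `baab`. Only q4 accepts. On a mismatch, fall back to the longest proper suffix that is still a prefix of `baab`.
        a   b  
>  q0   q0  q1 
   q1   q2  q1 
   q2   q3  q1 
   q3   q0  q4 
 * q4   q2  q1 
(> = start, * = accepting)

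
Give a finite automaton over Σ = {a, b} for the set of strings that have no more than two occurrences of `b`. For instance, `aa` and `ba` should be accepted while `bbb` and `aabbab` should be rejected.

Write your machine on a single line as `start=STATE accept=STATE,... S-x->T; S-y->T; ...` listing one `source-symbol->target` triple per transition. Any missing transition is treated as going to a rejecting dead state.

Count `b`s, saturating at 3: states q0 through q2 mean 0 through 2 `b`s seen; q3 means more than 2. Each `b` increments (capped at q3); other symbols loop. Accept from {q0, q1, q2}.
4 states suffice.
        a   b  
>* q0   q0  q1 
 * q1   q1  q2 
 * q2   q2  q3 
   q3   q3  q3 
(> = start, * = accepting)

start=q0; accept=q0,q1,q2; q0-a->q0; q0-b->q1; q1-a->q1; q1-b->q2; q2-a->q2; q2-b->q3; q3-a->q3; q3-b->q3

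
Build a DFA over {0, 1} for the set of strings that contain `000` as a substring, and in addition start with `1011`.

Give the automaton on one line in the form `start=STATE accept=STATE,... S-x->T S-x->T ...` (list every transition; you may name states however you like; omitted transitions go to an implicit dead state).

Handle the two conditions separately and then intersect. The first has 4 states tracking whether and how much of `000` has been seen; the second has 6 states tracking whether the input so far still matches the prefix `1011`. A product state is a pair (one from each), accepting exactly when both do. After merging equivalent states the machine shrinks.
        0   1  
>  S0   S1  S2 
   S1   S1  S1 
   S2   S3  S1 
   S3   S1  S4 
   S4   S1  S5 
   S5   S6  S5 
   S6   S7  S5 
   S7   S8  S5 
 * S8   S8  S8 
(> = start, * = accepting)

start=S0 accept=S8 S0-0->S1 S0-1->S2 S1-0->S1 S1-1->S1 S2-0->S3 S2-1->S1 S3-0->S1 S3-1->S4 S4-0->S1 S4-1->S5 S5-0->S6 S5-1->S5 S6-0->S7 S6-1->S5 S7-0->S8 S7-1->S5 S8-0->S8 S8-1->S8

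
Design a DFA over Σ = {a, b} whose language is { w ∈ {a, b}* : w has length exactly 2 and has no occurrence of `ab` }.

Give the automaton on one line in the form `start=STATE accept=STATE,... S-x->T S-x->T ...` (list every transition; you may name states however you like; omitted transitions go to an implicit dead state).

Run two small machines in parallel and take their product. The first has 4 states tracking the input length, saturating at 3; the second has 3 states tracking partial matches of the forbidden pattern `ab`. A product state is a pair (one from each), accepting exactly when both do. Equivalent product states are then merged.
A 5-state machine:
        a   b  
>  S0   S1  S2 
   S1   S3  S4 
   S2   S3  S3 
 * S3   S4  S4 
   S4   S4  S4 
(> = start, * = accepting)

start=S0 accept=S3 S0-a->S1 S0-b->S2 S1-a->S3 S1-b->S4 S2-a->S3 S2-b->S3 S3-a->S4 S3-b->S4 S4-a->S4 S4-b->S4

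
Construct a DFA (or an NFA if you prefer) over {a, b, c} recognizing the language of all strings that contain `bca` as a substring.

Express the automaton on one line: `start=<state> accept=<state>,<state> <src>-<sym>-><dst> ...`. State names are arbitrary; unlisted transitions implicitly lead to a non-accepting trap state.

States s0..s2 record the length of the longest prefix of `bca` that matches the current input suffix. Reaching s3 means `bca` has been seen, and we stay there forever. Accept from s3.
With 4 states:
        a   b   c  
>  s0   s0  s1  s0 
   s1   s0  s1  s2 
   s2   s3  s1  s0 
 * s3   s3  s3  s3 
(> = start, * = accepting)

start=s0 accept=s3 s0-a->s0 s0-b->s1 s0-c->s0 s1-a->s0 s1-b->s1 s1-c->s2 s2-a->s3 s2-b->s1 s2-c->s0 s3-a->s3 s3-b->s3 s3-c->s3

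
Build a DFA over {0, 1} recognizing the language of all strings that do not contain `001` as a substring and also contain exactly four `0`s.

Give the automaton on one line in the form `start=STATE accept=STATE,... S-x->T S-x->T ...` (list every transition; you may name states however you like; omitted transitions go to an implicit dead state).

Build one automaton per condition and run them in lockstep. One (4 states) tracks partial matches of the forbidden pattern `001`; the other (6 states) tracks the count of `0`s, saturating at 5. Each combined state is a pair, one component from each; accept when both components accept. Equivalent product states are then merged.
12 states suffice.
          0    1  
>  S0     S1   S0 
   S1     S2   S3 
   S2     S4   S5 
   S3     S6   S3 
   S4     S7   S5 
   S5     S5   S5 
   S6     S4   S8 
 * S7     S5   S5 
   S8     S9   S8 
   S9     S7  S10 
   S10   S11  S10 
 * S11    S5  S11 
(> = start, * = accepting)

start=S0 accept=S7,S11 S0-0->S1 S0-1->S0 S1-0->S2 S1-1->S3 S2-0->S4 S2-1->S5 S3-0->S6 S3-1->S3 S4-0->S7 S4-1->S5 S5-0->S5 S5-1->S5 S6-0->S4 S6-1->S8 S7-0->S5 S7-1->S5 S8-0->S9 S8-1->S8 S9-0->S7 S9-1->S10 S10-0->S11 S10-1->S10 S11-0->S5 S11-1->S11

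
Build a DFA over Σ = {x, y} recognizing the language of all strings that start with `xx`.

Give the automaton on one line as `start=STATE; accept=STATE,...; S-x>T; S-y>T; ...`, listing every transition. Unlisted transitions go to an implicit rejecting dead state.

Check the first 2 symbols one by one: s0 through s1 record how many have matched `xx` so far; any wrong symbol goes to the dead state s3. After all 2 match we enter the accepting sink s2.
4 states suffice.
        x   y  
>  s0   s1  s3 
   s1   s2  s3 
 * s2   s2  s2 
   s3   s3  s3 
(> = start, * = accepting)

start=s0; accept=s2; s0-x>s1; s0-y>s3; s1-x>s2; s1-y>s3; s2-x>s2; s2-y>s2; s3-x>s3; s3-y>s3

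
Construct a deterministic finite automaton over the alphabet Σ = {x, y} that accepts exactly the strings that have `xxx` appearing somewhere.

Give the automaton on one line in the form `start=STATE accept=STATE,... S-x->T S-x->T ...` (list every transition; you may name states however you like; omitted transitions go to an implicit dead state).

States A..C record the length of the longest prefix of `xxx` that matches the current input suffix. Reaching D means `xxx` has been seen, and we stay there forever. Accept from D.
A 4-state machine:
       x  y 
>  A   B  A 
   B   C  A 
   C   D  A 
 * D   D  D 
(> = start, * = accepting)

start=A accept=D A-x->B A-y->A B-x->C B-y->A C-x->D C-y->A D-x->D D-y->D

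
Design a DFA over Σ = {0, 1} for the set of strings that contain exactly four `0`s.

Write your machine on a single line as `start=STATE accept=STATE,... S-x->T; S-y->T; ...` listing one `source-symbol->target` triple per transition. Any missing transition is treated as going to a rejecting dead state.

Only the number of `0`s matters, and only up to 5. Make a chain A → B → C → D → E → F advanced by each `0` (with F absorbing); every other symbol self-loops. The accepting set is {E}.
A 6-state machine:
       0  1 
>  A   B  A 
   B   C  B 
   C   D  C 
   D   E  D 
 * E   F  E 
   F   F  F 
(> = start, * = accepting)

start=A; accept=E; A-0->B; A-1->A; B-0->C; B-1->B; C-0->D; C-1->C; D-0->E; D-1->D; E-0->F; E-1->E; F-0->F; F-1->F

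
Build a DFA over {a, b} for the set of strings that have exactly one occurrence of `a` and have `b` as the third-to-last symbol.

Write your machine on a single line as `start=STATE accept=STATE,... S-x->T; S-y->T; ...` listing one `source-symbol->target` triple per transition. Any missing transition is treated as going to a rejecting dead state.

start=s0; accept=s8,s9,s10; s0-a->s1; s0-b->s2; s1-a->s3; s1-b->s4; s2-a->s5; s2-b->s6; s3-a->s3; s3-b->s3; s4-a->s3; s4-b->s7; s5-a->s3; s5-b->s8; s6-a->s9; s6-b->s6; s7-a->s3; s7-b->s10; s8-a->s3; s8-b->s7; s9-a->s3; s9-b->s8; s10-a->s3; s10-b->s10

Build one automaton per condition and run them in lockstep. The first has 3 states tracking the count of `a`s, saturating at 2; the second has 15 states tracking the last 3 symbols read. A product state is a pair (one from each), accepting exactly when both do. Minimizing collapses redundant product states.
          a    b  
>  s0     s1   s2 
   s1     s3   s4 
   s2     s5   s6 
   s3     s3   s3 
   s4     s3   s7 
   s5     s3   s8 
   s6     s9   s6 
   s7     s3  s10 
 * s8     s3   s7 
 * s9     s3   s8 
 * s10    s3  s10 
(> = start, * = accepting)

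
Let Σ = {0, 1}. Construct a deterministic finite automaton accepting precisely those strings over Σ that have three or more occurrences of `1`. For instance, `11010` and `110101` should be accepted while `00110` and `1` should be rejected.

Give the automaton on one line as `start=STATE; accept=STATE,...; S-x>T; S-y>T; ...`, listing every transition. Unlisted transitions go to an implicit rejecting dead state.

Count `1`s, saturating at 4: states q0 through q3 mean 0 through 3 `1`s seen; q4 means more than 3. Each `1` increments (capped at q4); other symbols loop. Accept from {q3, q4}.
5 states suffice.
        0   1  
>  q0   q0  q1 
   q1   q1  q2 
   q2   q2  q3 
 * q3   q3  q4 
 * q4   q4  q4 
(> = start, * = accepting)

start=q0; accept=q3,q4; q0-0>q0; q0-1>q1; q1-0>q1; q1-1>q2; q2-0>q2; q2-1>q3; q3-0>q3; q3-1>q4; q4-0>q4; q4-1>q4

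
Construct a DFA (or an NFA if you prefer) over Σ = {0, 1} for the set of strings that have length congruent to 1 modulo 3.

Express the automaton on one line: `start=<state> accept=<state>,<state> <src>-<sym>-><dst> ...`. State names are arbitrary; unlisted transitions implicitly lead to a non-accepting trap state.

Only the length mod 3 matters, so use a 3-cycle: from any state, every input symbol moves to the next state, wrapping s2 back to s0. Mark s1 accepting.
A 3-state machine:
        0   1  
>  s0   s1  s1 
 * s1   s2  s2 
   s2   s0  s0 
(> = start, * = accepting)

start=s0 accept=s1 s0-0->s1 s0-1->s1 s1-0->s2 s1-1->s2 s2-0->s0 s2-1->s0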